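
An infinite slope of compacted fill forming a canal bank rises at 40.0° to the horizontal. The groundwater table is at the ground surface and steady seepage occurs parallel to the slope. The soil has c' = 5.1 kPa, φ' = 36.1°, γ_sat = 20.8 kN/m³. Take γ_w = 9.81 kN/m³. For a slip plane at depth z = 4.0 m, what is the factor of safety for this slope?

FS = 0.58

With seepage parallel to the slope and the water table at the surface, the effective normal stress on the slip plane uses the buoyant unit weight γ' = γ_sat − γ_w while the driving shear stress uses γ_sat:
FS = [c' + γ' z cos²β tanφ'] / [γ_sat z sinβ cosβ]
γ' = 20.8 − 9.81 = 10.99 kN/m³
Numerator = 5.1 + 10.99·4.0·cos²40.0°·tan36.1° = 5.1 + 10.99·4.0·0.5868·0.7292 = 23.911 kPa
Denominator = 20.8·4.0·sin40.0°·cos40.0° = 20.8·4.0·0.6428·0.7660 = 40.968 kPa
FS = 23.911 / 40.968 = 0.584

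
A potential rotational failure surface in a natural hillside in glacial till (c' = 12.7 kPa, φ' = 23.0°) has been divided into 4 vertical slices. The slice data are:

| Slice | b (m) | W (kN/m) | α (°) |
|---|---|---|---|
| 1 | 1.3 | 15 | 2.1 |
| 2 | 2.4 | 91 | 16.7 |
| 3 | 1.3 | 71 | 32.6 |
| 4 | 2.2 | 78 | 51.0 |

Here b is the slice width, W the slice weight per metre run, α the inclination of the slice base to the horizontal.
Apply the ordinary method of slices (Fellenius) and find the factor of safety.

Ordinary method of slices: FS = Σ[c'·Δl_i + (W_i cosα_i)·tanφ'] / Σ W_i sinα_i, with Δl_i = b_i / cosα_i.
Slice 1: Δl = 1.3/cos2.1° = 1.301 m; N'_1 = 15·cos2.1° = 15.0; c'Δl = 16.52; W sinα = 0.5
Slice 2: Δl = 2.4/cos16.7° = 2.506 m; N'_2 = 91·cos16.7° = 87.2; c'Δl = 31.82; W sinα = 26.1
Slice 3: Δl = 1.3/cos32.6° = 1.543 m; N'_3 = 71·cos32.6° = 59.8; c'Δl = 19.60; W sinα = 38.3
Slice 4: Δl = 2.2/cos51.0° = 3.496 m; N'_4 = 78·cos51.0° = 49.1; c'Δl = 44.40; W sinα = 60.6
Σc'Δl = 112.3 kN/m; ΣN' = 211.1 kN/m; ΣW sinα = 125.6 kN/m
Resisting = 112.3 + 211.1·tan23.0° = 112.3 + 89.6 = 201.9 kN/m
FS = 201.9 / 125.6 = 1.608

FS = 1.61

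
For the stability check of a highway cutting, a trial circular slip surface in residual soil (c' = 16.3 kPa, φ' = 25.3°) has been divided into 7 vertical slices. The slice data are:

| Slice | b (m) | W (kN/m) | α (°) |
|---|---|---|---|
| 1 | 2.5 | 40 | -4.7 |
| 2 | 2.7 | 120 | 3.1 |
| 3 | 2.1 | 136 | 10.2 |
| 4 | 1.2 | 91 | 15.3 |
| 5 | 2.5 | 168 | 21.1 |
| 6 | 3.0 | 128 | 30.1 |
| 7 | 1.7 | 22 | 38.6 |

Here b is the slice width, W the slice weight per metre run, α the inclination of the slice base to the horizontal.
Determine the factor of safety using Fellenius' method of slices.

Ordinary method of slices: FS = Σ[c'·Δl_i + (W_i cosα_i)·tanφ'] / Σ W_i sinα_i, with Δl_i = b_i / cosα_i.
Slice 1: Δl = 2.5/cos(-4.7°) = 2.508 m; N'_1 = 40·cos(-4.7°) = 39.9; c'Δl = 40.89; W sinα = -3.3
Slice 2: Δl = 2.7/cos3.1° = 2.704 m; N'_2 = 120·cos3.1° = 119.8; c'Δl = 44.07; W sinα = 6.5
Slice 3: Δl = 2.1/cos10.2° = 2.134 m; N'_3 = 136·cos10.2° = 133.9; c'Δl = 34.78; W sinα = 24.1
Slice 4: Δl = 1.2/cos15.3° = 1.244 m; N'_4 = 91·cos15.3° = 87.8; c'Δl = 20.28; W sinα = 24.0
Slice 5: Δl = 2.5/cos21.1° = 2.680 m; N'_5 = 168·cos21.1° = 156.7; c'Δl = 43.68; W sinα = 60.5
Slice 6: Δl = 3.0/cos30.1° = 3.468 m; N'_6 = 128·cos30.1° = 110.7; c'Δl = 56.52; W sinα = 64.2
Slice 7: Δl = 1.7/cos38.6° = 2.175 m; N'_7 = 22·cos38.6° = 17.2; c'Δl = 35.46; W sinα = 13.7
Σc'Δl = 275.7 kN/m; ΣN' = 666.0 kN/m; ΣW sinα = 189.7 kN/m
Resisting = 275.7 + 666.0·tan25.3° = 275.7 + 314.8 = 590.5 kN/m
FS = 590.5 / 189.7 = 3.113

FS = 3.11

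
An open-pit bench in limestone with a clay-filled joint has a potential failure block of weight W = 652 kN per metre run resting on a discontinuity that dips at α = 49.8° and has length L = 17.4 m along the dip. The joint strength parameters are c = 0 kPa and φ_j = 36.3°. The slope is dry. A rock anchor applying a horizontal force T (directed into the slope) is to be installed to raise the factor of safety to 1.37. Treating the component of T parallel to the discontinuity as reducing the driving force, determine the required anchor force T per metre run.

Resolving forces along and normal to the sliding plane, with the horizontal anchor force T adding T·sinα to the effective normal force and T·cosα acting up the plane against the driving force:
FS = [cL + (W cosα + T sinα) tanφ_j] / [W sinα − T cosα]
Without the anchor: N' = 420.8 kN/m, driving T_d = 498.0 kN/m, resisting R = 0·17.4 + 420.8·tan36.3° = 309.1 kN/m, FS = 0.62.
Setting FS = 1.37 and solving for T:
1.37·(498.0 − T cos49.8°) = 309.1 + T sin49.8°·tan36.3°
T·(sin49.8°·tan36.3° + 1.37·cos49.8°) = 1.37·498.0 − 309.1
T·(0.7638·0.7346 + 1.37·0.6455) = 682.3 − 309.1 = 373.1
T·1.4453 = 373.1
T = 258.2 kN/m

T = 258 kN/m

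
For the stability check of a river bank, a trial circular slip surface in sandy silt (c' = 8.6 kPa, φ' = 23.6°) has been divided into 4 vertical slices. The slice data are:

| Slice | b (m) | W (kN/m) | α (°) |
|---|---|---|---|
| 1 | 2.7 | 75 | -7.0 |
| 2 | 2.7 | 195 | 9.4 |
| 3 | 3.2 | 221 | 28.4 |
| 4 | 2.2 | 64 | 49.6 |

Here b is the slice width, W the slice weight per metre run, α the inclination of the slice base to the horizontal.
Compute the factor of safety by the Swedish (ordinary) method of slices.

Ordinary method of slices: FS = Σ[c'·Δl_i + (W_i cosα_i)·tanφ'] / Σ W_i sinα_i, with Δl_i = b_i / cosα_i.
Slice 1: Δl = 2.7/cos(-7.0°) = 2.720 m; N'_1 = 75·cos(-7.0°) = 74.4; c'Δl = 23.39; W sinα = -9.1
Slice 2: Δl = 2.7/cos9.4° = 2.737 m; N'_2 = 195·cos9.4° = 192.4; c'Δl = 23.54; W sinα = 31.8
Slice 3: Δl = 3.2/cos28.4° = 3.638 m; N'_3 = 221·cos28.4° = 194.4; c'Δl = 31.29; W sinα = 105.1
Slice 4: Δl = 2.2/cos49.6° = 3.394 m; N'_4 = 64·cos49.6° = 41.5; c'Δl = 29.19; W sinα = 48.7
Σc'Δl = 107.4 kN/m; ΣN' = 502.7 kN/m; ΣW sinα = 176.6 kN/m
Resisting = 107.4 + 502.7·tan23.6° = 107.4 + 219.6 = 327.0 kN/m
FS = 327.0 / 176.6 = 1.852

FS = 1.85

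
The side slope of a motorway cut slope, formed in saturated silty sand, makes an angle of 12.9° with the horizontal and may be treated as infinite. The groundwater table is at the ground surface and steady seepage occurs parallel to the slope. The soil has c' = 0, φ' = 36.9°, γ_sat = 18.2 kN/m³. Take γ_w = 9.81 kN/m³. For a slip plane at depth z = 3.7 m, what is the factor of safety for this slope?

With seepage parallel to the slope and the water table at the surface, the effective normal stress on the slip plane uses the buoyant unit weight γ' = γ_sat − γ_w while the driving shear stress uses γ_sat:
FS = [c' + γ' z cos²β tanφ'] / [γ_sat z sinβ cosβ]
(For c' = 0 this reduces to FS = (γ'/γ_sat)·tanφ'/tanβ.)
γ' = 18.2 − 9.81 = 8.39 kN/m³
Numerator = 0.0 + 8.39·3.7·cos²12.9°·tan36.9° = 0.0 + 8.39·3.7·0.9502·0.7508 = 22.146 kPa
Denominator = 18.2·3.7·sin12.9°·cos12.9° = 18.2·3.7·0.2233·0.9748 = 14.654 kPa
FS = 22.146 / 14.654 = 1.511

FS = 1.51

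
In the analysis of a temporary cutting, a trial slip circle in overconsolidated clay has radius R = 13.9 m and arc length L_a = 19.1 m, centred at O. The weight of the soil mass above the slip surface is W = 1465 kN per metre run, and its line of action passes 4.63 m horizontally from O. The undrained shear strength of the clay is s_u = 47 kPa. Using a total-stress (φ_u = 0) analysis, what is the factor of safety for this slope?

Taking moments about the centre O, the resisting moment is provided by the undrained shear strength acting along the arc:
M_R = s_u·L_a·R = 47·19.10·13.9 = 12478.0 kN·m/m
M_D = W·d = 1465·4.63 = 6782.9 kN·m/m
FS = M_R / M_D = 12478.0 / 6782.9 = 1.840

FS = 1.84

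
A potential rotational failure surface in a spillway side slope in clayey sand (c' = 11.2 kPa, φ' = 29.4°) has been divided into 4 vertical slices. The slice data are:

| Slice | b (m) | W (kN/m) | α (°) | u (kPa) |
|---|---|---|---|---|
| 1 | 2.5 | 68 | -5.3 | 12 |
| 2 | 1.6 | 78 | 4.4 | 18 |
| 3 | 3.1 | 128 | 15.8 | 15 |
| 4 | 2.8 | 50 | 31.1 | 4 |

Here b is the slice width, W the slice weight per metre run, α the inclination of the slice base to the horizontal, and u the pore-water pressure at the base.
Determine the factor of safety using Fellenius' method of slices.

FS = 3.75

Ordinary method of slices: FS = Σ[c'·Δl_i + (W_i cosα_i − u_i·Δl_i)·tanφ'] / Σ W_i sinα_i, with Δl_i = b_i / cosα_i.
Slice 1: Δl = 2.5/cos(-5.3°) = 2.511 m; N'_1 = 68·cos(-5.3°) − 12·2.511 = 37.6; c'Δl = 28.12; W sinα = -6.3
Slice 2: Δl = 1.6/cos4.4° = 1.605 m; N'_2 = 78·cos4.4° − 18·1.605 = 48.9; c'Δl = 17.97; W sinα = 6.0
Slice 3: Δl = 3.1/cos15.8° = 3.222 m; N'_3 = 128·cos15.8° − 15·3.222 = 74.8; c'Δl = 36.08; W sinα = 34.9
Slice 4: Δl = 2.8/cos31.1° = 3.270 m; N'_4 = 50·cos31.1° − 4·3.270 = 29.7; c'Δl = 36.62; W sinα = 25.8
Σc'Δl = 118.8 kN/m; ΣN' = 191.0 kN/m; ΣW sinα = 60.4 kN/m
Resisting = 118.8 + 191.0·tan29.4° = 118.8 + 107.6 = 226.4 kN/m
FS = 226.4 / 60.4 = 3.750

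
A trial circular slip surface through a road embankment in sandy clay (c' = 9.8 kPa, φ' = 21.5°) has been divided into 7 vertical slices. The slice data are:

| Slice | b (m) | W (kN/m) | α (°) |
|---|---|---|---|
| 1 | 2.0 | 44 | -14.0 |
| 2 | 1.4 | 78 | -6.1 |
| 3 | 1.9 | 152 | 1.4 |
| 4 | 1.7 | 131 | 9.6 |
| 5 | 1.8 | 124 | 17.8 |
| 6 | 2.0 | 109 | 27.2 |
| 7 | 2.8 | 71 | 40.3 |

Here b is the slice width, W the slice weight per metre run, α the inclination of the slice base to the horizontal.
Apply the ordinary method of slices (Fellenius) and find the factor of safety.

FS = 2.92

Ordinary method of slices: FS = Σ[c'·Δl_i + (W_i cosα_i)·tanφ'] / Σ W_i sinα_i, with Δl_i = b_i / cosα_i.
Slice 1: Δl = 2.0/cos(-14.0°) = 2.061 m; N'_1 = 44·cos(-14.0°) = 42.7; c'Δl = 20.20; W sinα = -10.6
Slice 2: Δl = 1.4/cos(-6.1°) = 1.408 m; N'_2 = 78·cos(-6.1°) = 77.6; c'Δl = 13.80; W sinα = -8.3
Slice 3: Δl = 1.9/cos1.4° = 1.901 m; N'_3 = 152·cos1.4° = 152.0; c'Δl = 18.63; W sinα = 3.7
Slice 4: Δl = 1.7/cos9.6° = 1.724 m; N'_4 = 131·cos9.6° = 129.2; c'Δl = 16.90; W sinα = 21.8
Slice 5: Δl = 1.8/cos17.8° = 1.890 m; N'_5 = 124·cos17.8° = 118.1; c'Δl = 18.53; W sinα = 37.9
Slice 6: Δl = 2.0/cos27.2° = 2.249 m; N'_6 = 109·cos27.2° = 96.9; c'Δl = 22.04; W sinα = 49.8
Slice 7: Δl = 2.8/cos40.3° = 3.671 m; N'_7 = 71·cos40.3° = 54.1; c'Δl = 35.98; W sinα = 45.9
Σc'Δl = 146.1 kN/m; ΣN' = 670.5 kN/m; ΣW sinα = 140.3 kN/m
Resisting = 146.1 + 670.5·tan21.5° = 146.1 + 264.1 = 410.2 kN/m
FS = 410.2 / 140.3 = 2.924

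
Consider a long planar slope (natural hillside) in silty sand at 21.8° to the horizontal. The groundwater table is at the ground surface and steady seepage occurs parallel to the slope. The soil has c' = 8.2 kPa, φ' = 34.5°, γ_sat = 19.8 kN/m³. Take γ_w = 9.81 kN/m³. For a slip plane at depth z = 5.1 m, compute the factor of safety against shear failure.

With seepage parallel to the slope and the water table at the surface, the effective normal stress on the slip plane uses the buoyant unit weight γ' = γ_sat − γ_w while the driving shear stress uses γ_sat:
FS = [c' + γ' z cos²β tanφ'] / [γ_sat z sinβ cosβ]
γ' = 19.8 − 9.81 = 9.99 kN/m³
Numerator = 8.2 + 9.99·5.1·cos²21.8°·tan34.5° = 8.2 + 9.99·5.1·0.8621·0.6873 = 38.387 kPa
Denominator = 19.8·5.1·sin21.8°·cos21.8° = 19.8·5.1·0.3714·0.9285 = 34.819 kPa
FS = 38.387 / 34.819 = 1.102

FS = 1.10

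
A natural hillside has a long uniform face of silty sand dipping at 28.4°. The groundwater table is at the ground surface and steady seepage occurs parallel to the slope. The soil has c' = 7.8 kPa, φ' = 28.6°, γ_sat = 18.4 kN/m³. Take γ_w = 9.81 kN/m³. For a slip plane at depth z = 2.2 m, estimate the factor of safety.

FS = 0.93

With seepage parallel to the slope and the water table at the surface, the effective normal stress on the slip plane uses the buoyant unit weight γ' = γ_sat − γ_w while the driving shear stress uses γ_sat:
FS = [c' + γ' z cos²β tanφ'] / [γ_sat z sinβ cosβ]
γ' = 18.4 − 9.81 = 8.59 kN/m³
Numerator = 7.8 + 8.59·2.2·cos²28.4°·tan28.6° = 7.8 + 8.59·2.2·0.7738·0.5452 = 15.773 kPa
Denominator = 18.4·2.2·sin28.4°·cos28.4° = 18.4·2.2·0.4756·0.8796 = 16.936 kPa
FS = 15.773 / 16.936 = 0.931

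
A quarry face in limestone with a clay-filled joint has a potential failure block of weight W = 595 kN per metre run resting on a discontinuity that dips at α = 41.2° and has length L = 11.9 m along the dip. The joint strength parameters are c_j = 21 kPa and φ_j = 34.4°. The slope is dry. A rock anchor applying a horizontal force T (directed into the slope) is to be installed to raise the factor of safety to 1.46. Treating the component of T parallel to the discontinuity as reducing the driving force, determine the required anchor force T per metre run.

Resolving forces along and normal to the sliding plane, with the horizontal anchor force T adding T·sinα to the effective normal force and T·cosα acting up the plane against the driving force:
FS = [c_jL + (W cosα + T sinα) tanφ_j] / [W sinα − T cosα]
Without the anchor: N' = 447.7 kN/m, driving T_d = 391.9 kN/m, resisting R = 21·11.9 + 447.7·tan34.4° = 556.4 kN/m, FS = 1.42.
Setting FS = 1.46 and solving for T:
1.46·(391.9 − T cos41.2°) = 556.4 + T sin41.2°·tan34.4°
T·(sin41.2°·tan34.4° + 1.46·cos41.2°) = 1.46·391.9 − 556.4
T·(0.6587·0.6847 + 1.46·0.7524) = 572.2 − 556.4 = 15.8
T·1.5495 = 15.8
T = 10.2 kN/m

T = 10 kN/m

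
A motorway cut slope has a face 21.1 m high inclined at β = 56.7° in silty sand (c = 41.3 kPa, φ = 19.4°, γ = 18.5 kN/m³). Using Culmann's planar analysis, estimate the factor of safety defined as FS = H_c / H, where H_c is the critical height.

H_c = (4c/γ) · sinβ cosφ / [1 − cos(β − φ)]
    = (4·41.3/18.5) · sin56.7°·cos19.4° / [1 − cos37.3°]
    = 8.930 · 0.7884 / 0.2045 = 34.42 m
FS = H_c / H = 34.42 / 21.1 = 1.631

FS = 1.63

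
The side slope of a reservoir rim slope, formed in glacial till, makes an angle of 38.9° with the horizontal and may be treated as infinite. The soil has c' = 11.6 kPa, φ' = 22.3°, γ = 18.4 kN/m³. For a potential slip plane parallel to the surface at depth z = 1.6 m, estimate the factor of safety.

FS = 1.31

For an infinite slope with a slip plane parallel to the surface (no pore pressure): FS = [c' + γz cos²β tanφ'] / [γz sinβ cosβ].
γz = 18.4·1.6 = 29.44 kN/m²
Numerator = 11.6 + 29.44·cos²38.9°·tan22.3° = 11.6 + 29.44·0.6057·0.4101 = 18.913 kPa
Denominator = 29.44·sin38.9°·cos38.9° = 29.44·0.6280·0.7782 = 14.388 kPa
FS = 18.913 / 14.388 = 1.315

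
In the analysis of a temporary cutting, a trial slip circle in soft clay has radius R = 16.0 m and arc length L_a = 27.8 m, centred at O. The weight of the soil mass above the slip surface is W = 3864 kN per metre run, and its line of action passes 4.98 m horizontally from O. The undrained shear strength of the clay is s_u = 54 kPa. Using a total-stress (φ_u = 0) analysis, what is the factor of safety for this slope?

FS = 1.25

Taking moments about the centre O, the resisting moment is provided by the undrained shear strength acting along the arc:
M_R = s_u·L_a·R = 54·27.80·16.0 = 24019.2 kN·m/m
M_D = W·d = 3864·4.98 = 19242.7 kN·m/m
FS = M_R / M_D = 24019.2 / 19242.7 = 1.248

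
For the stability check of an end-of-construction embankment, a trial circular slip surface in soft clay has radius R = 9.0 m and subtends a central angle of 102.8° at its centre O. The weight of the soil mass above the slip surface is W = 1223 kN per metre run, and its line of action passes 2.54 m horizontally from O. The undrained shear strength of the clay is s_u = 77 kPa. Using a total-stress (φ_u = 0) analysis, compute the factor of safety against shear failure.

Taking moments about the centre O, the resisting moment is provided by the undrained shear strength acting along the arc:
Arc length L_a = R·θ = 9.0·(102.8°·π/180) = 9.0·1.7942 = 16.15 m
M_R = s_u·L_a·R = 77·16.15·9.0 = 11190.4 kN·m/m
M_D = W·d = 1223·2.54 = 3106.4 kN·m/m
FS = M_R / M_D = 11190.4 / 3106.4 = 3.602

FS = 3.60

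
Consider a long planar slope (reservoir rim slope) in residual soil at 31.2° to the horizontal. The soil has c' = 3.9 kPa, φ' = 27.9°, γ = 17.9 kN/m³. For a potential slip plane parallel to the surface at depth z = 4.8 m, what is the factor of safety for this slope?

For an infinite slope with a slip plane parallel to the surface (no pore pressure): FS = [c' + γz cos²β tanφ'] / [γz sinβ cosβ].
γz = 17.9·4.8 = 85.92 kN/m²
Numerator = 3.9 + 85.92·cos²31.2°·tan27.9° = 3.9 + 85.92·0.7316·0.5295 = 37.184 kPa
Denominator = 85.92·sin31.2°·cos31.2° = 85.92·0.5180·0.8554 = 38.071 kPa
FS = 37.184 / 38.071 = 0.977

FS = 0.98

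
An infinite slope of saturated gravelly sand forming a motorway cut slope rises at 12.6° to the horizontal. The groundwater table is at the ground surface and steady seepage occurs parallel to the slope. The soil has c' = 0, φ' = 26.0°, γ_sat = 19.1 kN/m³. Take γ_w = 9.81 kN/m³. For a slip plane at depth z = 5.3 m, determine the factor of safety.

With seepage parallel to the slope and the water table at the surface, the effective normal stress on the slip plane uses the buoyant unit weight γ' = γ_sat − γ_w while the driving shear stress uses γ_sat:
FS = [c' + γ' z cos²β tanφ'] / [γ_sat z sinβ cosβ]
(For c' = 0 this reduces to FS = (γ'/γ_sat)·tanφ'/tanβ.)
γ' = 19.1 − 9.81 = 9.29 kN/m³
Numerator = 0.0 + 9.29·5.3·cos²12.6°·tan26.0° = 0.0 + 9.29·5.3·0.9524·0.4877 = 22.872 kPa
Denominator = 19.1·5.3·sin12.6°·cos12.6° = 19.1·5.3·0.2181·0.9759 = 21.551 kPa
FS = 22.872 / 21.551 = 1.061

FS = 1.06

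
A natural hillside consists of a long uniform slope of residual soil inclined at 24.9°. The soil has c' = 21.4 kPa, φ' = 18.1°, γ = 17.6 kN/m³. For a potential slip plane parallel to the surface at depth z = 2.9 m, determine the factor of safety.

For an infinite slope with a slip plane parallel to the surface (no pore pressure): FS = [c' + γz cos²β tanφ'] / [γz sinβ cosβ].
γz = 17.6·2.9 = 51.04 kN/m²
Numerator = 21.4 + 51.04·cos²24.9°·tan18.1° = 21.4 + 51.04·0.8227·0.3269 = 35.125 kPa
Denominator = 51.04·sin24.9°·cos24.9° = 51.04·0.4210·0.9070 = 19.492 kPa
FS = 35.125 / 19.492 = 1.802

FS = 1.80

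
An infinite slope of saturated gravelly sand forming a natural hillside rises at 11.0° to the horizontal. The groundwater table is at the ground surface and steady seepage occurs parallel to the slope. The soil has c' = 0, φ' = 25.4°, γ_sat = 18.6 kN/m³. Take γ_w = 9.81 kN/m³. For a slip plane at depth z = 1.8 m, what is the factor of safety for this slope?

FS = 1.15

With seepage parallel to the slope and the water table at the surface, the effective normal stress on the slip plane uses the buoyant unit weight γ' = γ_sat − γ_w while the driving shear stress uses γ_sat:
FS = [c' + γ' z cos²β tanφ'] / [γ_sat z sinβ cosβ]
(For c' = 0 this reduces to FS = (γ'/γ_sat)·tanφ'/tanβ.)
γ' = 18.6 − 9.81 = 8.79 kN/m³
Numerator = 0.0 + 8.79·1.8·cos²11.0°·tan25.4° = 0.0 + 8.79·1.8·0.9636·0.4748 = 7.239 kPa
Denominator = 18.6·1.8·sin11.0°·cos11.0° = 18.6·1.8·0.1908·0.9816 = 6.271 kPa
FS = 7.239 / 6.271 = 1.154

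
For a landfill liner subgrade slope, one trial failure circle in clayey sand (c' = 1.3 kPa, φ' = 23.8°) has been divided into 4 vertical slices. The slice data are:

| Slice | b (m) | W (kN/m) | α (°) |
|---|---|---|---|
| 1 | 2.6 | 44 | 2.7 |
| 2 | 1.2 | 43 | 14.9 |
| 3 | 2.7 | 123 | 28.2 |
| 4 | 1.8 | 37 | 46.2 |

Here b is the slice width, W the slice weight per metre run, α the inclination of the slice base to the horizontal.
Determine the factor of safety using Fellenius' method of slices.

FS = 1.11

Ordinary method of slices: FS = Σ[c'·Δl_i + (W_i cosα_i)·tanφ'] / Σ W_i sinα_i, with Δl_i = b_i / cosα_i.
Slice 1: Δl = 2.6/cos2.7° = 2.603 m; N'_1 = 44·cos2.7° = 44.0; c'Δl = 3.38; W sinα = 2.1
Slice 2: Δl = 1.2/cos14.9° = 1.242 m; N'_2 = 43·cos14.9° = 41.6; c'Δl = 1.61; W sinα = 11.1
Slice 3: Δl = 2.7/cos28.2° = 3.064 m; N'_3 = 123·cos28.2° = 108.4; c'Δl = 3.98; W sinα = 58.1
Slice 4: Δl = 1.8/cos46.2° = 2.601 m; N'_4 = 37·cos46.2° = 25.6; c'Δl = 3.38; W sinα = 26.7
Σc'Δl = 12.4 kN/m; ΣN' = 219.5 kN/m; ΣW sinα = 98.0 kN/m
Resisting = 12.4 + 219.5·tan23.8° = 12.4 + 96.8 = 109.2 kN/m
FS = 109.2 / 98.0 = 1.115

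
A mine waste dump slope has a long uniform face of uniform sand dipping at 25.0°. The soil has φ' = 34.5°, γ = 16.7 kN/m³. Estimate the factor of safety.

FS = 1.47

For a dry cohesionless infinite slope the factor of safety is FS = tanφ' / tanβ.
FS = tan34.5° / tan25.0° = 0.6873 / 0.4663 = 1.474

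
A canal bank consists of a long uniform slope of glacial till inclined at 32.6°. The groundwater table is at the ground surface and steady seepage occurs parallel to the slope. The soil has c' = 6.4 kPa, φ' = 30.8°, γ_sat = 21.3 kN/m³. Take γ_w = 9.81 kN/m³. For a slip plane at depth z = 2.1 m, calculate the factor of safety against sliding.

FS = 0.82

With seepage parallel to the slope and the water table at the surface, the effective normal stress on the slip plane uses the buoyant unit weight γ' = γ_sat − γ_w while the driving shear stress uses γ_sat:
FS = [c' + γ' z cos²β tanφ'] / [γ_sat z sinβ cosβ]
γ' = 21.3 − 9.81 = 11.49 kN/m³
Numerator = 6.4 + 11.49·2.1·cos²32.6°·tan30.8° = 6.4 + 11.49·2.1·0.7097·0.5961 = 16.609 kPa
Denominator = 21.3·2.1·sin32.6°·cos32.6° = 21.3·2.1·0.5388·0.8425 = 20.302 kPa
FS = 16.609 / 20.302 = 0.818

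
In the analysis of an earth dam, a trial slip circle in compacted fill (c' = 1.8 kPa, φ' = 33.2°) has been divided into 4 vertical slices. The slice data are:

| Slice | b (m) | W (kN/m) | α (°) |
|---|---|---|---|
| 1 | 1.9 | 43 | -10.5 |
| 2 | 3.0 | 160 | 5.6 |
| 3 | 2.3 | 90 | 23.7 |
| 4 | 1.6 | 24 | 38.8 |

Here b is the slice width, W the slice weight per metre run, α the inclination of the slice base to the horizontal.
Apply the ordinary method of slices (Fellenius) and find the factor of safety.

Ordinary method of slices: FS = Σ[c'·Δl_i + (W_i cosα_i)·tanφ'] / Σ W_i sinα_i, with Δl_i = b_i / cosα_i.
Slice 1: Δl = 1.9/cos(-10.5°) = 1.932 m; N'_1 = 43·cos(-10.5°) = 42.3; c'Δl = 3.48; W sinα = -7.8
Slice 2: Δl = 3.0/cos5.6° = 3.014 m; N'_2 = 160·cos5.6° = 159.2; c'Δl = 5.43; W sinα = 15.6
Slice 3: Δl = 2.3/cos23.7° = 2.512 m; N'_3 = 90·cos23.7° = 82.4; c'Δl = 4.52; W sinα = 36.2
Slice 4: Δl = 1.6/cos38.8° = 2.053 m; N'_4 = 24·cos38.8° = 18.7; c'Δl = 3.70; W sinα = 15.0
Σc'Δl = 17.1 kN/m; ΣN' = 302.6 kN/m; ΣW sinα = 59.0 kN/m
Resisting = 17.1 + 302.6·tan33.2° = 17.1 + 198.0 = 215.2 kN/m
FS = 215.2 / 59.0 = 3.647

FS = 3.65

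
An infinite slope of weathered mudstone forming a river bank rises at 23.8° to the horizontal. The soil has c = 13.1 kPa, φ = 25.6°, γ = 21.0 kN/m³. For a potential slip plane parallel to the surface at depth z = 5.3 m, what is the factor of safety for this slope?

FS = 1.41

For an infinite slope with a slip plane parallel to the surface (no pore pressure): FS = [c + γz cos²β tanφ] / [γz sinβ cosβ].
γz = 21.0·5.3 = 111.30 kN/m²
Numerator = 13.1 + 111.30·cos²23.8°·tan25.6° = 13.1 + 111.30·0.8372·0.4791 = 57.742 kPa
Denominator = 111.30·sin23.8°·cos23.8° = 111.30·0.4035·0.9150 = 41.095 kPa
FS = 57.742 / 41.095 = 1.405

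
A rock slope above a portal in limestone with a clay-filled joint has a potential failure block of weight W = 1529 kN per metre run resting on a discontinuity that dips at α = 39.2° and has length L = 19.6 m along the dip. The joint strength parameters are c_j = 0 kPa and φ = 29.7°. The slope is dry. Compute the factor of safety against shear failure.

FS = 0.70

Resolving the block weight along and normal to the plane and applying the Mohr–Coulomb strength on the joint:
N' = W cosα = 1529·cos39.2° = 1184.9 kN/m
Driving force T = W sinα = 1529·sin39.2° = 966.4 kN/m
Resisting force R = c_j·L + N'·tanφ = 0·19.6 + 1184.9·tan29.7° = 0.0 + 675.8 = 675.8 kN/m
FS = R / T = 675.8 / 966.4 = 0.699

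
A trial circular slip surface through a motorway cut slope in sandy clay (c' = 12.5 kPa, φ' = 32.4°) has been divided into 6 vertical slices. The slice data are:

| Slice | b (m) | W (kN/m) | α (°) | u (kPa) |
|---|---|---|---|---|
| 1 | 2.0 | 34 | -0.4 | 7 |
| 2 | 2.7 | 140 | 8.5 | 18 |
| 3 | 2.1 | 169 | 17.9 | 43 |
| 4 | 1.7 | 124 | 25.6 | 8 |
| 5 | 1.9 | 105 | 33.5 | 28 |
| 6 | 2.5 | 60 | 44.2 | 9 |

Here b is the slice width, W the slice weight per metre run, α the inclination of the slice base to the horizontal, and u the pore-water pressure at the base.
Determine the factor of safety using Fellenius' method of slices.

Ordinary method of slices: FS = Σ[c'·Δl_i + (W_i cosα_i − u_i·Δl_i)·tanφ'] / Σ W_i sinα_i, with Δl_i = b_i / cosα_i.
Slice 1: Δl = 2.0/cos(-0.4°) = 2.000 m; N'_1 = 34·cos(-0.4°) − 7·2.000 = 20.0; c'Δl = 25.00; W sinα = -0.2
Slice 2: Δl = 2.7/cos8.5° = 2.730 m; N'_2 = 140·cos8.5° − 18·2.730 = 89.3; c'Δl = 34.12; W sinα = 20.7
Slice 3: Δl = 2.1/cos17.9° = 2.207 m; N'_3 = 169·cos17.9° − 43·2.207 = 65.9; c'Δl = 27.59; W sinα = 51.9
Slice 4: Δl = 1.7/cos25.6° = 1.885 m; N'_4 = 124·cos25.6° − 8·1.885 = 96.7; c'Δl = 23.56; W sinα = 53.6
Slice 5: Δl = 1.9/cos33.5° = 2.278 m; N'_5 = 105·cos33.5° − 28·2.278 = 23.8; c'Δl = 28.48; W sinα = 58.0
Slice 6: Δl = 2.5/cos44.2° = 3.487 m; N'_6 = 60·cos44.2° − 9·3.487 = 11.6; c'Δl = 43.59; W sinα = 41.8
Σc'Δl = 182.3 kN/m; ΣN' = 307.4 kN/m; ΣW sinα = 225.8 kN/m
Resisting = 182.3 + 307.4·tan32.4° = 182.3 + 195.1 = 377.4 kN/m
FS = 377.4 / 225.8 = 1.672

FS = 1.67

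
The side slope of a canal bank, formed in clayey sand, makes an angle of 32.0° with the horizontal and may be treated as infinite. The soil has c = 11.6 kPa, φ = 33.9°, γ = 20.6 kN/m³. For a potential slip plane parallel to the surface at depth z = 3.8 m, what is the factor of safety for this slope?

FS = 1.41

For an infinite slope with a slip plane parallel to the surface (no pore pressure): FS = [c + γz cos²β tanφ] / [γz sinβ cosβ].
γz = 20.6·3.8 = 78.28 kN/m²
Numerator = 11.6 + 78.28·cos²32.0°·tan33.9° = 11.6 + 78.28·0.7192·0.6720 = 49.431 kPa
Denominator = 78.28·sin32.0°·cos32.0° = 78.28·0.5299·0.8480 = 35.179 kPa
FS = 49.431 / 35.179 = 1.405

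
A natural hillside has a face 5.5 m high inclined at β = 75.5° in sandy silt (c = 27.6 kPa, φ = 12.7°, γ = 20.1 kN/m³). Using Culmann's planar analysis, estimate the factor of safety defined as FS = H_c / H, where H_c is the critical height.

FS = 1.74

H_c = (4c/γ) · sinβ cosφ / [1 − cos(β − φ)]
    = (4·27.6/20.1) · sin75.5°·cos12.7° / [1 − cos62.8°]
    = 5.493 · 0.9445 / 0.5429 = 9.56 m
FS = H_c / H = 9.56 / 5.5 = 1.737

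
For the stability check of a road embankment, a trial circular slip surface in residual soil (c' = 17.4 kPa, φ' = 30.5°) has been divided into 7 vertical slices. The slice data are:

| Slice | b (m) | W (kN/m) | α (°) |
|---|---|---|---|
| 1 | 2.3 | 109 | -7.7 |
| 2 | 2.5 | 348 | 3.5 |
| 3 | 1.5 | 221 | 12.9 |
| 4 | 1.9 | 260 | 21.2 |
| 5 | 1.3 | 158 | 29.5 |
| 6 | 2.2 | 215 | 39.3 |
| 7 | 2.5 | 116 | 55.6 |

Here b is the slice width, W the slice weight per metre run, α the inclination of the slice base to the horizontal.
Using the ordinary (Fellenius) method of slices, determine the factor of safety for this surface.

Ordinary method of slices: FS = Σ[c'·Δl_i + (W_i cosα_i)·tanφ'] / Σ W_i sinα_i, with Δl_i = b_i / cosα_i.
Slice 1: Δl = 2.3/cos(-7.7°) = 2.321 m; N'_1 = 109·cos(-7.7°) = 108.0; c'Δl = 40.38; W sinα = -14.6
Slice 2: Δl = 2.5/cos3.5° = 2.505 m; N'_2 = 348·cos3.5° = 347.4; c'Δl = 43.58; W sinα = 21.2
Slice 3: Δl = 1.5/cos12.9° = 1.539 m; N'_3 = 221·cos12.9° = 215.4; c'Δl = 26.78; W sinα = 49.3
Slice 4: Δl = 1.9/cos21.2° = 2.038 m; N'_4 = 260·cos21.2° = 242.4; c'Δl = 35.46; W sinα = 94.0
Slice 5: Δl = 1.3/cos29.5° = 1.494 m; N'_5 = 158·cos29.5° = 137.5; c'Δl = 25.99; W sinα = 77.8
Slice 6: Δl = 2.2/cos39.3° = 2.843 m; N'_6 = 215·cos39.3° = 166.4; c'Δl = 49.47; W sinα = 136.2
Slice 7: Δl = 2.5/cos55.6° = 4.425 m; N'_7 = 116·cos55.6° = 65.5; c'Δl = 77.00; W sinα = 95.7
Σc'Δl = 298.7 kN/m; ΣN' = 1282.6 kN/m; ΣW sinα = 459.7 kN/m
Resisting = 298.7 + 1282.6·tan30.5° = 298.7 + 755.5 = 1054.2 kN/m
FS = 1054.2 / 459.7 = 2.293

FS = 2.29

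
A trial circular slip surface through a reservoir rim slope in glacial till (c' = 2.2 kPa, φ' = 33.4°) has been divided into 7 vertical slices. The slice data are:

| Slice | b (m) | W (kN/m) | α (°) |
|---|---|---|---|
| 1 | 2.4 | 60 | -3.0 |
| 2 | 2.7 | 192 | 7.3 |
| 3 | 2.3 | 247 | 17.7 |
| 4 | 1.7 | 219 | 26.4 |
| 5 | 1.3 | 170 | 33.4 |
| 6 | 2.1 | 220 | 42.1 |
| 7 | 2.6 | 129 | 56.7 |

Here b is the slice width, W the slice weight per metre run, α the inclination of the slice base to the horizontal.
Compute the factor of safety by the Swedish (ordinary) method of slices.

FS = 1.36

Ordinary method of slices: FS = Σ[c'·Δl_i + (W_i cosα_i)·tanφ'] / Σ W_i sinα_i, with Δl_i = b_i / cosα_i.
Slice 1: Δl = 2.4/cos(-3.0°) = 2.403 m; N'_1 = 60·cos(-3.0°) = 59.9; c'Δl = 5.29; W sinα = -3.1
Slice 2: Δl = 2.7/cos7.3° = 2.722 m; N'_2 = 192·cos7.3° = 190.4; c'Δl = 5.99; W sinα = 24.4
Slice 3: Δl = 2.3/cos17.7° = 2.414 m; N'_3 = 247·cos17.7° = 235.3; c'Δl = 5.31; W sinα = 75.1
Slice 4: Δl = 1.7/cos26.4° = 1.898 m; N'_4 = 219·cos26.4° = 196.2; c'Δl = 4.18; W sinα = 97.4
Slice 5: Δl = 1.3/cos33.4° = 1.557 m; N'_5 = 170·cos33.4° = 141.9; c'Δl = 3.43; W sinα = 93.6
Slice 6: Δl = 2.1/cos42.1° = 2.830 m; N'_6 = 220·cos42.1° = 163.2; c'Δl = 6.23; W sinα = 147.5
Slice 7: Δl = 2.6/cos56.7° = 4.736 m; N'_7 = 129·cos56.7° = 70.8; c'Δl = 10.42; W sinα = 107.8
Σc'Δl = 40.8 kN/m; ΣN' = 1057.8 kN/m; ΣW sinα = 542.6 kN/m
Resisting = 40.8 + 1057.8·tan33.4° = 40.8 + 697.5 = 738.3 kN/m
FS = 738.3 / 542.6 = 1.361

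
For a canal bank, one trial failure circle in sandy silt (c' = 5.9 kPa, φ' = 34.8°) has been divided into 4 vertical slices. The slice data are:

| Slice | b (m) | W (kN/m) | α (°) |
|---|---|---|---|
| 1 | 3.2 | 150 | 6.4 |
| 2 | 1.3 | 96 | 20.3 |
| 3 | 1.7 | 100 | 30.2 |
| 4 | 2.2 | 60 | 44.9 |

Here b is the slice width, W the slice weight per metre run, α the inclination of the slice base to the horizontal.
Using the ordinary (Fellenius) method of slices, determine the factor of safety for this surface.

Ordinary method of slices: FS = Σ[c'·Δl_i + (W_i cosα_i)·tanφ'] / Σ W_i sinα_i, with Δl_i = b_i / cosα_i.
Slice 1: Δl = 3.2/cos6.4° = 3.220 m; N'_1 = 150·cos6.4° = 149.1; c'Δl = 19.00; W sinα = 16.7
Slice 2: Δl = 1.3/cos20.3° = 1.386 m; N'_2 = 96·cos20.3° = 90.0; c'Δl = 8.18; W sinα = 33.3
Slice 3: Δl = 1.7/cos30.2° = 1.967 m; N'_3 = 100·cos30.2° = 86.4; c'Δl = 11.61; W sinα = 50.3
Slice 4: Δl = 2.2/cos44.9° = 3.106 m; N'_4 = 60·cos44.9° = 42.5; c'Δl = 18.32; W sinα = 42.4
Σc'Δl = 57.1 kN/m; ΣN' = 368.0 kN/m; ΣW sinα = 142.7 kN/m
Resisting = 57.1 + 368.0·tan34.8° = 57.1 + 255.8 = 312.9 kN/m
FS = 312.9 / 142.7 = 2.193

FS = 2.19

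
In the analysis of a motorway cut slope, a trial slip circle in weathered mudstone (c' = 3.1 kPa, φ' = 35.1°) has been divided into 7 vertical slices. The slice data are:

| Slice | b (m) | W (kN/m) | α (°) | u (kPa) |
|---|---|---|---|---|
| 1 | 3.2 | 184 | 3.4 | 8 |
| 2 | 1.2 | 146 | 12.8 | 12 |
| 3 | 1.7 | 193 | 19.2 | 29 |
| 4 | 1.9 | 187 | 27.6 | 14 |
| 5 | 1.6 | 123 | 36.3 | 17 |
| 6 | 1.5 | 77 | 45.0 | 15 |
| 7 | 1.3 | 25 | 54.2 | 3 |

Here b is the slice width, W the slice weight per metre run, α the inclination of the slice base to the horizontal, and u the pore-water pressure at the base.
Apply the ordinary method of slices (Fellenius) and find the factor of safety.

FS = 1.47

Ordinary method of slices: FS = Σ[c'·Δl_i + (W_i cosα_i − u_i·Δl_i)·tanφ'] / Σ W_i sinα_i, with Δl_i = b_i / cosα_i.
Slice 1: Δl = 3.2/cos3.4° = 3.206 m; N'_1 = 184·cos3.4° − 8·3.206 = 158.0; c'Δl = 9.94; W sinα = 10.9
Slice 2: Δl = 1.2/cos12.8° = 1.231 m; N'_2 = 146·cos12.8° − 12·1.231 = 127.6; c'Δl = 3.81; W sinα = 32.3
Slice 3: Δl = 1.7/cos19.2° = 1.800 m; N'_3 = 193·cos19.2° − 29·1.800 = 130.1; c'Δl = 5.58; W sinα = 63.5
Slice 4: Δl = 1.9/cos27.6° = 2.144 m; N'_4 = 187·cos27.6° − 14·2.144 = 135.7; c'Δl = 6.65; W sinα = 86.6
Slice 5: Δl = 1.6/cos36.3° = 1.985 m; N'_5 = 123·cos36.3° − 17·1.985 = 65.4; c'Δl = 6.15; W sinα = 72.8
Slice 6: Δl = 1.5/cos45.0° = 2.121 m; N'_6 = 77·cos45.0° − 15·2.121 = 22.6; c'Δl = 6.58; W sinα = 54.4
Slice 7: Δl = 1.3/cos54.2° = 2.222 m; N'_7 = 25·cos54.2° − 3·2.222 = 8.0; c'Δl = 6.89; W sinα = 20.3
Σc'Δl = 45.6 kN/m; ΣN' = 647.4 kN/m; ΣW sinα = 340.9 kN/m
Resisting = 45.6 + 647.4·tan35.1° = 45.6 + 455.0 = 500.6 kN/m
FS = 500.6 / 340.9 = 1.468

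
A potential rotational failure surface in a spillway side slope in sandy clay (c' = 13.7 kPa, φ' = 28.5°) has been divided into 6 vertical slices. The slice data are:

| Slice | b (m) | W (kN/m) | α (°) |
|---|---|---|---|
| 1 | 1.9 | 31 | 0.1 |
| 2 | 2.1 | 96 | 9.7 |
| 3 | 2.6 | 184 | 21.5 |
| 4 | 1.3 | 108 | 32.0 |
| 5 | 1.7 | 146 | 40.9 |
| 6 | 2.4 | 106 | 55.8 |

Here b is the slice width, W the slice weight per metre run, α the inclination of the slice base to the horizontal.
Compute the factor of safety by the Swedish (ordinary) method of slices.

FS = 1.56

Ordinary method of slices: FS = Σ[c'·Δl_i + (W_i cosα_i)·tanφ'] / Σ W_i sinα_i, with Δl_i = b_i / cosα_i.
Slice 1: Δl = 1.9/cos0.1° = 1.900 m; N'_1 = 31·cos0.1° = 31.0; c'Δl = 26.03; W sinα = 0.1
Slice 2: Δl = 2.1/cos9.7° = 2.130 m; N'_2 = 96·cos9.7° = 94.6; c'Δl = 29.19; W sinα = 16.2
Slice 3: Δl = 2.6/cos21.5° = 2.794 m; N'_3 = 184·cos21.5° = 171.2; c'Δl = 38.28; W sinα = 67.4
Slice 4: Δl = 1.3/cos32.0° = 1.533 m; N'_4 = 108·cos32.0° = 91.6; c'Δl = 21.00; W sinα = 57.2
Slice 5: Δl = 1.7/cos40.9° = 2.249 m; N'_5 = 146·cos40.9° = 110.4; c'Δl = 30.81; W sinα = 95.6
Slice 6: Δl = 2.4/cos55.8° = 4.270 m; N'_6 = 106·cos55.8° = 59.6; c'Δl = 58.50; W sinα = 87.7
Σc'Δl = 203.8 kN/m; ΣN' = 558.3 kN/m; ΣW sinα = 324.2 kN/m
Resisting = 203.8 + 558.3·tan28.5° = 203.8 + 303.2 = 507.0 kN/m
FS = 507.0 / 324.2 = 1.564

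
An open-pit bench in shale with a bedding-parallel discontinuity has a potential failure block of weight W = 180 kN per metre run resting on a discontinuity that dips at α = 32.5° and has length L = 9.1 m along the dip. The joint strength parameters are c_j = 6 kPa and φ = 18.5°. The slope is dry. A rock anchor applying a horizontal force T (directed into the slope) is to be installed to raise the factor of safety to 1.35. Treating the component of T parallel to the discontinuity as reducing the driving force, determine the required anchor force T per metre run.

Resolving forces along and normal to the sliding plane, with the horizontal anchor force T adding T·sinα to the effective normal force and T·cosα acting up the plane against the driving force:
FS = [c_jL + (W cosα + T sinα) tanφ] / [W sinα − T cosα]
Without the anchor: N' = 151.8 kN/m, driving T_d = 96.7 kN/m, resisting R = 6·9.1 + 151.8·tan18.5° = 105.4 kN/m, FS = 1.09.
Setting FS = 1.35 and solving for T:
1.35·(96.7 − T cos32.5°) = 105.4 + T sin32.5°·tan18.5°
T·(sin32.5°·tan18.5° + 1.35·cos32.5°) = 1.35·96.7 − 105.4
T·(0.5373·0.3346 + 1.35·0.8434) = 130.6 − 105.4 = 25.2
T·1.3184 = 25.2
T = 19.1 kN/m

T = 19 kN/m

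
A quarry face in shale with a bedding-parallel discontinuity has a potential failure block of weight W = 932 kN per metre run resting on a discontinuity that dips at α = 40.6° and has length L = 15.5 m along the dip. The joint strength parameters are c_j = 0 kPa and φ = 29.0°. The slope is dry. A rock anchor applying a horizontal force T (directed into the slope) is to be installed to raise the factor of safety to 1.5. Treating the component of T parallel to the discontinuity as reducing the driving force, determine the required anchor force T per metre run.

Resolving forces along and normal to the sliding plane, with the horizontal anchor force T adding T·sinα to the effective normal force and T·cosα acting up the plane against the driving force:
FS = [c_jL + (W cosα + T sinα) tanφ] / [W sinα − T cosα]
Without the anchor: N' = 707.6 kN/m, driving T_d = 606.5 kN/m, resisting R = 0·15.5 + 707.6·tan29.0° = 392.3 kN/m, FS = 0.65.
Setting FS = 1.5 and solving for T:
1.5·(606.5 − T cos40.6°) = 392.3 + T sin40.6°·tan29.0°
T·(sin40.6°·tan29.0° + 1.5·cos40.6°) = 1.5·606.5 − 392.3
T·(0.6508·0.5543 + 1.5·0.7593) = 909.8 − 392.3 = 517.5
T·1.4996 = 517.5
T = 345.1 kN/m

T = 345 kN/m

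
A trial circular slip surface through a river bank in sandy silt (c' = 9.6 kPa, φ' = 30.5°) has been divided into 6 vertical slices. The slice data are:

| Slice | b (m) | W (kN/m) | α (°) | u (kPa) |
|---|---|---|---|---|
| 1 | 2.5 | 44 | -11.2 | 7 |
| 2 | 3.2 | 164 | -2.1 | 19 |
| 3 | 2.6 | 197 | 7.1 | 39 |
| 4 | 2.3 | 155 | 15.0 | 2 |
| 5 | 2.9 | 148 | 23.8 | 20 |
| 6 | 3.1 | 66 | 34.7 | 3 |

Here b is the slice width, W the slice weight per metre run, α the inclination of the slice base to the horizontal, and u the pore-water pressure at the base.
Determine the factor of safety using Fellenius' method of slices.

Ordinary method of slices: FS = Σ[c'·Δl_i + (W_i cosα_i − u_i·Δl_i)·tanφ'] / Σ W_i sinα_i, with Δl_i = b_i / cosα_i.
Slice 1: Δl = 2.5/cos(-11.2°) = 2.549 m; N'_1 = 44·cos(-11.2°) − 7·2.549 = 25.3; c'Δl = 24.47; W sinα = -8.5
Slice 2: Δl = 3.2/cos(-2.1°) = 3.202 m; N'_2 = 164·cos(-2.1°) − 19·3.202 = 103.0; c'Δl = 30.74; W sinα = -6.0
Slice 3: Δl = 2.6/cos7.1° = 2.620 m; N'_3 = 197·cos7.1° − 39·2.620 = 93.3; c'Δl = 25.15; W sinα = 24.3
Slice 4: Δl = 2.3/cos15.0° = 2.381 m; N'_4 = 155·cos15.0° − 2·2.381 = 145.0; c'Δl = 22.86; W sinα = 40.1
Slice 5: Δl = 2.9/cos23.8° = 3.170 m; N'_5 = 148·cos23.8° − 20·3.170 = 72.0; c'Δl = 30.43; W sinα = 59.7
Slice 6: Δl = 3.1/cos34.7° = 3.771 m; N'_6 = 66·cos34.7° − 3·3.771 = 42.9; c'Δl = 36.20; W sinα = 37.6
Σc'Δl = 169.8 kN/m; ΣN' = 481.6 kN/m; ΣW sinα = 147.2 kN/m
Resisting = 169.8 + 481.6·tan30.5° = 169.8 + 283.7 = 453.5 kN/m
FS = 453.5 / 147.2 = 3.081

FS = 3.08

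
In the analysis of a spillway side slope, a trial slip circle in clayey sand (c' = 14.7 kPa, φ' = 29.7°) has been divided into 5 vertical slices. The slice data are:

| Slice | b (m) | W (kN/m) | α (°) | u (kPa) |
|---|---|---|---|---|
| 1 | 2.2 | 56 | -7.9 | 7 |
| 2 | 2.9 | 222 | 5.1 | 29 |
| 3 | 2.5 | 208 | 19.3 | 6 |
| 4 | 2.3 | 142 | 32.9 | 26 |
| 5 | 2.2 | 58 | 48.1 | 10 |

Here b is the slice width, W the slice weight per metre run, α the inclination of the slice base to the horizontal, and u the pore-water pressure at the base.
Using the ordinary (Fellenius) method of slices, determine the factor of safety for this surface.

FS = 2.18

Ordinary method of slices: FS = Σ[c'·Δl_i + (W_i cosα_i − u_i·Δl_i)·tanφ'] / Σ W_i sinα_i, with Δl_i = b_i / cosα_i.
Slice 1: Δl = 2.2/cos(-7.9°) = 2.221 m; N'_1 = 56·cos(-7.9°) − 7·2.221 = 39.9; c'Δl = 32.65; W sinα = -7.7
Slice 2: Δl = 2.9/cos5.1° = 2.912 m; N'_2 = 222·cos5.1° − 29·2.912 = 136.7; c'Δl = 42.80; W sinα = 19.7
Slice 3: Δl = 2.5/cos19.3° = 2.649 m; N'_3 = 208·cos19.3° − 6·2.649 = 180.4; c'Δl = 38.94; W sinα = 68.7
Slice 4: Δl = 2.3/cos32.9° = 2.739 m; N'_4 = 142·cos32.9° − 26·2.739 = 48.0; c'Δl = 40.27; W sinα = 77.1
Slice 5: Δl = 2.2/cos48.1° = 3.294 m; N'_5 = 58·cos48.1° − 10·3.294 = 5.8; c'Δl = 48.43; W sinα = 43.2
Σc'Δl = 203.1 kN/m; ΣN' = 410.8 kN/m; ΣW sinα = 201.1 kN/m
Resisting = 203.1 + 410.8·tan29.7° = 203.1 + 234.3 = 437.4 kN/m
FS = 437.4 / 201.1 = 2.175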